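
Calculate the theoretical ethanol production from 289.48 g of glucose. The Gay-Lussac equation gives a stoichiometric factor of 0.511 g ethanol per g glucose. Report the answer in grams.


Theoretical ethanol yield: m_EtOH = 0.511 * m_glucose
m_EtOH = 0.511 * 289.48 = 147.9243 g

147.9243 g


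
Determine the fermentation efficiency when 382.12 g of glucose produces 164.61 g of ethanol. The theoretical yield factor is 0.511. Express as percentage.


Fermentation efficiency = (actual / (0.511 * glucose)) * 100
= (164.61 / (0.511 * 382.12)) * 100
= 84.3015%

84.3015%


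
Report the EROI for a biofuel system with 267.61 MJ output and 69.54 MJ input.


EROI = E_out / E_in
= 267.61 / 69.54
= 3.8483

3.8483


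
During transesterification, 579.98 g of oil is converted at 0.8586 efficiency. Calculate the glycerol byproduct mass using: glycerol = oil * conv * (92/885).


glycerol = oil * conv * (92/885)
= 579.98 * 0.8586 * 92 / 885
= 51.7665 g

51.7665 g


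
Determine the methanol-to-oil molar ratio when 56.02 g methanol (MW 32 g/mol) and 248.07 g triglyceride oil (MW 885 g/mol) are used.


Molar ratio = n_MeOH / n_oil = (MeOH/32) / (oil/885) = (MeOH * 885) / (32 * oil)
= (56.02 * 885) / (32 * 248.07)
= 6.2454

6.2454


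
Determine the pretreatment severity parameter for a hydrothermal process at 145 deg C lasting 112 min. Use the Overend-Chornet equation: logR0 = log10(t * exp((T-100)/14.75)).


logR0 = log10(t * exp((T - 100) / 14.75))
= log10(112 * exp((145 - 100) / 14.75))
= 3.3742

3.3742


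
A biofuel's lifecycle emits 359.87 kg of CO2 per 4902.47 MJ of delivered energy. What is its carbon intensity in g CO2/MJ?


CI = CO2 * 1000 / E
= 359.87 * 1000 / 4902.47
= 73.4059 g CO2/MJ

73.4059 g CO2/MJ


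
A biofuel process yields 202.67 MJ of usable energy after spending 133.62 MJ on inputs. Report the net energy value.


NEV = E_out - E_in
= 202.67 - 133.62
= 69.0500 MJ

69.0500 MJ


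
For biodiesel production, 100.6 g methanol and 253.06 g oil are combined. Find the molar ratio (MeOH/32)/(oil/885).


Molar ratio = n_MeOH / n_oil = (MeOH/32) / (oil/885) = (MeOH * 885) / (32 * oil)
= (100.6 * 885) / (32 * 253.06)
= 10.9943

10.9943


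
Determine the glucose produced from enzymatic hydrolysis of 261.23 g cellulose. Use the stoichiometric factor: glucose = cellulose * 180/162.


glucose = cellulose * 180/162
= 261.23 * 180/162
= 290.2556 g

290.2556 g


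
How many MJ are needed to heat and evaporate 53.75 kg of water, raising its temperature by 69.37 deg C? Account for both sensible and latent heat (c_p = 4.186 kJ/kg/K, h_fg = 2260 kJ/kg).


E = m_water * (4.186 * dT + 2260) / 1000
= 53.75 * (4.186 * 69.37 + 2260) / 1000
= 137.0831 MJ

137.0831 MJ


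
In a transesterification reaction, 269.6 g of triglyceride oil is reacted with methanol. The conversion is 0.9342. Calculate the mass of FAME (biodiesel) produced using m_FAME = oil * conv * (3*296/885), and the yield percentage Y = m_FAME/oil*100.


m_FAME = oil * conv * (3 * 296 / 885) = oil * conv * (888/885)
= 269.6 * 0.9342 * 888 / 885
= 252.7141 g
Y = m_FAME / oil * 100 = conv * (888/885) * 100
= 0.9342 * 888 / 885 * 100
= 93.74%

252.7141 g FAME; Y = 93.74%


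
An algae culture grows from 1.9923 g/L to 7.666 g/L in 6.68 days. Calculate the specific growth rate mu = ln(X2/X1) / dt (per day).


mu = ln(X2/X1) / dt
= ln(7.666/1.9923) / 6.68
= 0.2017 per day

0.2017 per day


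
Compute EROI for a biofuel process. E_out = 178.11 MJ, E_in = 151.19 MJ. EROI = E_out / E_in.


EROI = E_out / E_in
= 178.11 / 151.19
= 1.1781

1.1781


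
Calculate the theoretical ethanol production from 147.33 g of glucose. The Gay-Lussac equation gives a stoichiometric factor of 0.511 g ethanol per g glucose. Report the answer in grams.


Theoretical ethanol yield: m_EtOH = 0.511 * m_glucose
m_EtOH = 0.511 * 147.33 = 75.2856 g

75.2856 g


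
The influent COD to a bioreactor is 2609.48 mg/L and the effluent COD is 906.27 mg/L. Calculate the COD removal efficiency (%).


eta = (COD_in - COD_out) / COD_in * 100
= (2609.48 - 906.27) / 2609.48 * 100
= 65.2701%

65.2701%


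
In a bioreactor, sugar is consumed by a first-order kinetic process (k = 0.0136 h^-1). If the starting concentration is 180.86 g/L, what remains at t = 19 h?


S = S0 * exp(-k * t)
S = 180.86 * exp(-0.0136 * 19)
S = 139.6757 g/L

139.6757 g/L


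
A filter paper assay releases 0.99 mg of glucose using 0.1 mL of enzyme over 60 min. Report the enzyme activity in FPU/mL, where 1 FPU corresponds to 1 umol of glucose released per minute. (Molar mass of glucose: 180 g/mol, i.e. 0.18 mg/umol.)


Activity = glucose_mg / (0.18 mg/umol * V_mL * t_min)
= 0.99 / (0.18 * 0.1 * 60)
= 0.9167 FPU/mL

0.9167 FPU/mL


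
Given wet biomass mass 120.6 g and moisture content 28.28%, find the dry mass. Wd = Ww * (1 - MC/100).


Wd = Ww * (1 - MC/100)
= 120.6 * (1 - 28.28/100)
= 86.4943 g

86.4943 g


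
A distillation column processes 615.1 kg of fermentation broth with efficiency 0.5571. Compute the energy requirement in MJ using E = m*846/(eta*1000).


E = m * 846 / (eta * 1000)
= 615.1 * 846 / (0.5571 * 1000)
= 934.0775 MJ

934.0775 MJ


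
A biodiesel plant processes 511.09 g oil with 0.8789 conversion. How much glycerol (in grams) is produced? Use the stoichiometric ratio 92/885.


glycerol = oil * conv * (92/885)
= 511.09 * 0.8789 * 92 / 885
= 46.6962 g

46.6962 g


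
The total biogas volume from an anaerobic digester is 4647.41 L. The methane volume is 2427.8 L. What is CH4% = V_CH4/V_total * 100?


CH4% = V_CH4 / V_total * 100
= 2427.8 / 4647.41 * 100
= 52.2398%

52.2398%


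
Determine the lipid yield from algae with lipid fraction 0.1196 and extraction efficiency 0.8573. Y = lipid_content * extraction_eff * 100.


Y = lipid_content * extraction_eff * 100
= 0.1196 * 0.8573 * 100
= 10.2533%

10.2533%


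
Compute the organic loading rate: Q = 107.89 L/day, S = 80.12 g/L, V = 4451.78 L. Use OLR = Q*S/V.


OLR = Q * S / V
= 107.89 * 80.12 / 4451.78
= 1.9417 g/L/day

1.9417 g/L/day


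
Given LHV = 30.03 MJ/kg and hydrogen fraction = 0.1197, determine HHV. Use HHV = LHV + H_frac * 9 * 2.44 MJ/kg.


HHV = LHV + H_frac * 9 * 2.44
= 30.03 + 0.1197 * 9 * 2.44
= 32.6586 MJ/kg

32.6586 MJ/kg


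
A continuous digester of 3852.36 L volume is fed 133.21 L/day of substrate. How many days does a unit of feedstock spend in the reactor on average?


HRT = V / Q
= 3852.36 / 133.21
= 28.9195 days

28.9195 days


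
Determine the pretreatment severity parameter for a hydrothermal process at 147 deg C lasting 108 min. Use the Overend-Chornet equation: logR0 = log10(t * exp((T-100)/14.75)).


logR0 = log10(t * exp((T - 100) / 14.75))
= log10(108 * exp((147 - 100) / 14.75))
= 3.4173

3.4173


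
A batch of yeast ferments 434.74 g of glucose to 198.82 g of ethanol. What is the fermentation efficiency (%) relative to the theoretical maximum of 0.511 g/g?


Fermentation efficiency = (actual / (0.511 * glucose)) * 100
= (198.82 / (0.511 * 434.74)) * 100
= 89.4972%

89.4972%


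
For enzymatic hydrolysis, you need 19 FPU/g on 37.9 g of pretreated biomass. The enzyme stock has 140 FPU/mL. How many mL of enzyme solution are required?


V = dosage * m_sub / activity
V = 19 * 37.9 / 140
V = 5.1436 mL

5.1436 mL


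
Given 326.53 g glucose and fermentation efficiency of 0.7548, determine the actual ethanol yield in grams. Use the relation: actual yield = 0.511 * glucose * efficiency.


Actual ethanol: m = 0.511 * 326.53 * 0.7548
m = 125.9435 g

125.9435 g


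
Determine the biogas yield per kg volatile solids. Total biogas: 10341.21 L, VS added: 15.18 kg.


Y = V / VS
= 10341.21 / 15.18
= 681.2391 L/kg VS

681.2391 L/kg VS


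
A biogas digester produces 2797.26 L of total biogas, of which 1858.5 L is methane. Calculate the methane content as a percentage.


CH4% = V_CH4 / V_total * 100
= 1858.5 / 2797.26 * 100
= 66.4400%

66.4400%


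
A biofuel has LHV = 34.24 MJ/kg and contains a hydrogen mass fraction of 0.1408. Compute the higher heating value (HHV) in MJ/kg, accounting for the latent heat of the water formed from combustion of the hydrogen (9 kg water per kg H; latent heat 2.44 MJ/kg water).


HHV = LHV + H_frac * 9 * 2.44
= 34.24 + 0.1408 * 9 * 2.44
= 37.3320 MJ/kg

37.3320 MJ/kg


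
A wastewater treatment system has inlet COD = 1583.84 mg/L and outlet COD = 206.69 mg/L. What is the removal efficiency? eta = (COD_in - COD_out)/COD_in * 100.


eta = (COD_in - COD_out) / COD_in * 100
= (1583.84 - 206.69) / 1583.84 * 100
= 86.9501%

86.9501%


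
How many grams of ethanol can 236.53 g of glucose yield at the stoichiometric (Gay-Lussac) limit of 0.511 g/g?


Theoretical ethanol yield: m_EtOH = 0.511 * m_glucose
m_EtOH = 0.511 * 236.53 = 120.8668 g

120.8668 g


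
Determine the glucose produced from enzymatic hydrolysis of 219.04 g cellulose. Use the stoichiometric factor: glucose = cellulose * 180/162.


glucose = cellulose * 180/162
= 219.04 * 180/162
= 243.3778 g

243.3778 g


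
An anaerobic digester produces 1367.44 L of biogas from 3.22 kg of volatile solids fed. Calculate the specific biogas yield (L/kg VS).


Y = V / VS
= 1367.44 / 3.22
= 424.6708 L/kg VS

424.6708 L/kg VS


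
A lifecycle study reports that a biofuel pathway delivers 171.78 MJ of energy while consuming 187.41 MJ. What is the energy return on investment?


EROI = E_out / E_in
= 171.78 / 187.41
= 0.9166

0.9166


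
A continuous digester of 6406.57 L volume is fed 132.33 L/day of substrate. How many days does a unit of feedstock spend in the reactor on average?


HRT = V / Q
= 6406.57 / 132.33
= 48.4136 days

48.4136 days


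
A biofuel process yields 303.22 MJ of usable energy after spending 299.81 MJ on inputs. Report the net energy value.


NEV = E_out - E_in
= 303.22 - 299.81
= 3.4100 MJ

3.4100 MJ


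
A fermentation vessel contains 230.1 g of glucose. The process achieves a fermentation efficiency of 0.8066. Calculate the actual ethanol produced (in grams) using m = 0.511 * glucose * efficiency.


Actual ethanol: m = 0.511 * 230.1 * 0.8066
m = 94.8409 g

94.8409 g


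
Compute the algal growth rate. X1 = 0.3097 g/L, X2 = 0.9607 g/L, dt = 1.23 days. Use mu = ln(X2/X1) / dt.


mu = ln(X2/X1) / dt
= ln(0.9607/0.3097) / 1.23
= 0.9204 per day

0.9204 per day


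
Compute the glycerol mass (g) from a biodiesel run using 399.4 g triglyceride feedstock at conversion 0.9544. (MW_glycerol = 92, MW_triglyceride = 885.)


glycerol = oil * conv * (92/885)
= 399.4 * 0.9544 * 92 / 885
= 39.6263 g

39.6263 g


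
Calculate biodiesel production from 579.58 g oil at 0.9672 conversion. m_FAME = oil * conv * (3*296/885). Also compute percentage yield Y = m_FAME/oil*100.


m_FAME = oil * conv * (3 * 296 / 885) = oil * conv * (888/885)
= 579.58 * 0.9672 * 888 / 885
= 562.4700 g
Y = m_FAME / oil * 100 = conv * (888/885) * 100
= 0.9672 * 888 / 885 * 100
= 97.05%

562.4700 g FAME; Y = 97.05%


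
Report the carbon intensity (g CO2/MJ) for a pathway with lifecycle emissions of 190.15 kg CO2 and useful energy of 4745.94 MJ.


CI = CO2 * 1000 / E
= 190.15 * 1000 / 4745.94
= 40.0658 g CO2/MJ

40.0658 g CO2/MJ


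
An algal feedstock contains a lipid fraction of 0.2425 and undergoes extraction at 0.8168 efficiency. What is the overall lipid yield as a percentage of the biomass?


Y = lipid_content * extraction_eff * 100
= 0.2425 * 0.8168 * 100
= 19.8074%

19.8074%


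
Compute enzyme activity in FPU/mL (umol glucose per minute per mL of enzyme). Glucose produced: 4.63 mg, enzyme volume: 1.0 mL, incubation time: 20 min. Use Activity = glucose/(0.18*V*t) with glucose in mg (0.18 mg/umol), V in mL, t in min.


Activity = glucose_mg / (0.18 mg/umol * V_mL * t_min)
= 4.63 / (0.18 * 1.0 * 20)
= 1.2861 FPU/mL

1.2861 FPU/mL


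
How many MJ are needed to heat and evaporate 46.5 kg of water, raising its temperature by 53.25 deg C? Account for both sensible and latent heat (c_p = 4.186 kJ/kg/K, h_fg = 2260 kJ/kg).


E = m_water * (4.186 * dT + 2260) / 1000
= 46.5 * (4.186 * 53.25 + 2260) / 1000
= 115.4551 MJ

115.4551 MJ


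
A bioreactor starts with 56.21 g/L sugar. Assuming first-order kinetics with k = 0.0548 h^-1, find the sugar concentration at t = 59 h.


S = S0 * exp(-k * t)
S = 56.21 * exp(-0.0548 * 59)
S = 2.2164 g/L

2.2164 g/L


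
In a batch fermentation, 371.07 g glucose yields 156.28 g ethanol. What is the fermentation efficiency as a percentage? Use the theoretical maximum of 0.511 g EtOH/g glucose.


Fermentation efficiency = (actual / (0.511 * glucose)) * 100
= (156.28 / (0.511 * 371.07)) * 100
= 82.4189%

82.4189%


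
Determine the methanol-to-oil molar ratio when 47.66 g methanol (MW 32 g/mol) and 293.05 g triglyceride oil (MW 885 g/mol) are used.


Molar ratio = n_MeOH / n_oil = (MeOH/32) / (oil/885) = (MeOH * 885) / (32 * oil)
= (47.66 * 885) / (32 * 293.05)
= 4.4979

4.4979


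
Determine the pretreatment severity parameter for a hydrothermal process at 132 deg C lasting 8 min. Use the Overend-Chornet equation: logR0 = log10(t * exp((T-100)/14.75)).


logR0 = log10(t * exp((T - 100) / 14.75))
= log10(8 * exp((132 - 100) / 14.75))
= 1.8453

1.8453


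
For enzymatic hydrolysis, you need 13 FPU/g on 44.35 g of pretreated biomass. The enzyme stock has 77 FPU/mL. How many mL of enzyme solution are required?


V = dosage * m_sub / activity
V = 13 * 44.35 / 77
V = 7.4877 mL

7.4877 mL


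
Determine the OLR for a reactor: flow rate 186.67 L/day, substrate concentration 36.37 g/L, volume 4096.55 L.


OLR = Q * S / V
= 186.67 * 36.37 / 4096.55
= 1.6573 g/L/day

1.6573 g/L/day


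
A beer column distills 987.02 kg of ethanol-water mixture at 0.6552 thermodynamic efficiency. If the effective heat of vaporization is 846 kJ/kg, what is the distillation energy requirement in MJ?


E = m * 846 / (eta * 1000)
= 987.02 * 846 / (0.6552 * 1000)
= 1274.4489 MJ

1274.4489 MJ


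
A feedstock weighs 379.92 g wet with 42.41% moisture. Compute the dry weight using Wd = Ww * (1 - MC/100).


Wd = Ww * (1 - MC/100)
= 379.92 * (1 - 42.41/100)
= 218.7959 g

218.7959 g


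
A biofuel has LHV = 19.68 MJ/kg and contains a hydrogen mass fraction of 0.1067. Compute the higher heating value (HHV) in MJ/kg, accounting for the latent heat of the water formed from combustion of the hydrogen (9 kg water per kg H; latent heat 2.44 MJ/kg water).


HHV = LHV + H_frac * 9 * 2.44
= 19.68 + 0.1067 * 9 * 2.44
= 22.0231 MJ/kg

22.0231 MJ/kg


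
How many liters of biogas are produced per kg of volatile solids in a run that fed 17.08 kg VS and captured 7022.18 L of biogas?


Y = V / VS
= 7022.18 / 17.08
= 411.1347 L/kg VS

411.1347 L/kg VS


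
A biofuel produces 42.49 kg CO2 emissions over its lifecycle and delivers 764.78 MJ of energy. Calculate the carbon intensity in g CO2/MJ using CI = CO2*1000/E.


CI = CO2 * 1000 / E
= 42.49 * 1000 / 764.78
= 55.5585 g CO2/MJ

55.5585 g CO2/MJ


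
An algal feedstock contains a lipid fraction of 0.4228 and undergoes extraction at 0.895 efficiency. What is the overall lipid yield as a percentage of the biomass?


Y = lipid_content * extraction_eff * 100
= 0.4228 * 0.895 * 100
= 37.8406%

37.8406%


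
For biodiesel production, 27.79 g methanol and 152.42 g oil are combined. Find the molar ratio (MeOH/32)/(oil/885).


Molar ratio = n_MeOH / n_oil = (MeOH/32) / (oil/885) = (MeOH * 885) / (32 * oil)
= (27.79 * 885) / (32 * 152.42)
= 5.0424

5.0424


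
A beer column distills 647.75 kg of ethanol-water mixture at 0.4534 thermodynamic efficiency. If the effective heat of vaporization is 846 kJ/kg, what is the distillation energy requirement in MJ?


E = m * 846 / (eta * 1000)
= 647.75 * 846 / (0.4534 * 1000)
= 1208.6381 MJ

1208.6381 MJ


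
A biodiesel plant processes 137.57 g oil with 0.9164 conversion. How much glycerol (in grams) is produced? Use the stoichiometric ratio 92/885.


glycerol = oil * conv * (92/885)
= 137.57 * 0.9164 * 92 / 885
= 13.1055 g

13.1055 g


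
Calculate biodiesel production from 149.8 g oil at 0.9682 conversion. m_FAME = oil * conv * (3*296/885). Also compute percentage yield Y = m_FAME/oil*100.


m_FAME = oil * conv * (3 * 296 / 885) = oil * conv * (888/885)
= 149.8 * 0.9682 * 888 / 885
= 145.5280 g
Y = m_FAME / oil * 100 = conv * (888/885) * 100
= 0.9682 * 888 / 885 * 100
= 97.15%

145.5280 g FAME; Y = 97.15%


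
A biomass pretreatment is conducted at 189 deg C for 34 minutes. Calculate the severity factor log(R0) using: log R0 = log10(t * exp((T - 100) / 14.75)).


logR0 = log10(t * exp((T - 100) / 14.75))
= log10(34 * exp((189 - 100) / 14.75))
= 4.1520

4.1520


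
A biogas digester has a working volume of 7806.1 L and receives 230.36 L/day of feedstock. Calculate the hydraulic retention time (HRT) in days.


HRT = V / Q
= 7806.1 / 230.36
= 33.8865 days

33.8865 days


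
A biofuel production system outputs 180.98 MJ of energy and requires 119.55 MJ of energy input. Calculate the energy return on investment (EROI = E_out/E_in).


EROI = E_out / E_in
= 180.98 / 119.55
= 1.5138

1.5138


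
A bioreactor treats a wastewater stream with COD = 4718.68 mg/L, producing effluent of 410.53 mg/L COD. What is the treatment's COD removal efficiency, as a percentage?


eta = (COD_in - COD_out) / COD_in * 100
= (4718.68 - 410.53) / 4718.68 * 100
= 91.2999%

91.2999%


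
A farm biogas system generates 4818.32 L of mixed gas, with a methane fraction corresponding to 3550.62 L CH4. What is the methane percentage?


CH4% = V_CH4 / V_total * 100
= 3550.62 / 4818.32 * 100
= 73.6900%

73.6900%


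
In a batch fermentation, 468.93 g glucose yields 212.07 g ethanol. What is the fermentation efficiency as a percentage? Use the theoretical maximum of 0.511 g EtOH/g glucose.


Fermentation efficiency = (actual / (0.511 * glucose)) * 100
= (212.07 / (0.511 * 468.93)) * 100
= 88.5014%

88.5014%


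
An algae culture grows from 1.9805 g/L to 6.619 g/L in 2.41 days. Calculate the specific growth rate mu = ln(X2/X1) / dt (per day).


mu = ln(X2/X1) / dt
= ln(6.619/1.9805) / 2.41
= 0.5007 per day

0.5007 per day


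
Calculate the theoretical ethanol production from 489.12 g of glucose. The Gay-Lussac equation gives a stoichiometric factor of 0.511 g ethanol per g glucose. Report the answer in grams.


Theoretical ethanol yield: m_EtOH = 0.511 * m_glucose
m_EtOH = 0.511 * 489.12 = 249.9403 g

249.9403 g


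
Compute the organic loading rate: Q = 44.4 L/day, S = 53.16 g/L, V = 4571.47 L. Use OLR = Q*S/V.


OLR = Q * S / V
= 44.4 * 53.16 / 4571.47
= 0.5163 g/L/day

0.5163 g/L/day


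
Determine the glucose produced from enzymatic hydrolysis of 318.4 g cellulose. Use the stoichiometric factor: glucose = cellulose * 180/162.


glucose = cellulose * 180/162
= 318.4 * 180/162
= 353.7778 g

353.7778 g


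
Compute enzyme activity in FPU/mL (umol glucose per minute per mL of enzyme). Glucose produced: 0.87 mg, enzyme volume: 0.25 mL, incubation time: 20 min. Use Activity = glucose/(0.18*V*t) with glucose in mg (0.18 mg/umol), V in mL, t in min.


Activity = glucose_mg / (0.18 mg/umol * V_mL * t_min)
= 0.87 / (0.18 * 0.25 * 20)
= 0.9667 FPU/mL

0.9667 FPU/mL


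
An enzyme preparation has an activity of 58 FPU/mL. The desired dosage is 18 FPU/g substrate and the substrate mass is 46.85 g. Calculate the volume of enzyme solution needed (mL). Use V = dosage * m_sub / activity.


V = dosage * m_sub / activity
V = 18 * 46.85 / 58
V = 14.5397 mL

14.5397 mL


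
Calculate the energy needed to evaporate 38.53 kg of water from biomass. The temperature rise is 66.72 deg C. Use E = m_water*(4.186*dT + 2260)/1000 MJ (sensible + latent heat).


E = m_water * (4.186 * dT + 2260) / 1000
= 38.53 * (4.186 * 66.72 + 2260) / 1000
= 97.8388 MJ

97.8388 MJ


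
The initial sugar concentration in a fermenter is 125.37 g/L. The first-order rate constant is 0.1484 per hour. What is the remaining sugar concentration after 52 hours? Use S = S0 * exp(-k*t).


S = S0 * exp(-k * t)
S = 125.37 * exp(-0.1484 * 52)
S = 0.0558 g/L

0.0558 g/L


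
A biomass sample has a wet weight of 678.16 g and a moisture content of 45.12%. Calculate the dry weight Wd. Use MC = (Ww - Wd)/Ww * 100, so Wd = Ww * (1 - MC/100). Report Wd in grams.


Wd = Ww * (1 - MC/100)
= 678.16 * (1 - 45.12/100)
= 372.1742 g

372.1742 g


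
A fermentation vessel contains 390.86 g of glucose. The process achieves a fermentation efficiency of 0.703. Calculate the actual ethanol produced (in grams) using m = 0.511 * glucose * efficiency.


Actual ethanol: m = 0.511 * 390.86 * 0.703
m = 140.4098 g

140.4098 g


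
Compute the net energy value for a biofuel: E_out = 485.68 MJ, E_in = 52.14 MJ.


NEV = E_out - E_in
= 485.68 - 52.14
= 433.5400 MJ

433.5400 MJ


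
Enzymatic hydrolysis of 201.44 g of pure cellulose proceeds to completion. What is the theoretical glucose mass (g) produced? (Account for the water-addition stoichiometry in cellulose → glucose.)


glucose = cellulose * 180/162
= 201.44 * 180/162
= 223.8222 g

223.8222 g


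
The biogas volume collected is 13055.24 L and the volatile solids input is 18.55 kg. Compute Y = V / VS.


Y = V / VS
= 13055.24 / 18.55
= 703.7865 L/kg VS

703.7865 L/kg VS


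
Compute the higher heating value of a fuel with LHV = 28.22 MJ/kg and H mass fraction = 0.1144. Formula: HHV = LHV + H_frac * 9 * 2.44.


HHV = LHV + H_frac * 9 * 2.44
= 28.22 + 0.1144 * 9 * 2.44
= 30.7322 MJ/kg

30.7322 MJ/kg


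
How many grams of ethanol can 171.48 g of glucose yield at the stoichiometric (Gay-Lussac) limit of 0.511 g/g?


Theoretical ethanol yield: m_EtOH = 0.511 * m_glucose
m_EtOH = 0.511 * 171.48 = 87.6263 g

87.6263 g


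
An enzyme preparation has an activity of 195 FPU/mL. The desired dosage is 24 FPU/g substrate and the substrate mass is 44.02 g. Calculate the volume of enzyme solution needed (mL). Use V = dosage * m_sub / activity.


V = dosage * m_sub / activity
V = 24 * 44.02 / 195
V = 5.4178 mL

5.4178 mL


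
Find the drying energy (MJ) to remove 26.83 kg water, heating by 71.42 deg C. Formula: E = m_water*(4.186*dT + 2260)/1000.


E = m_water * (4.186 * dT + 2260) / 1000
= 26.83 * (4.186 * 71.42 + 2260) / 1000
= 68.6570 MJ

68.6570 MJ


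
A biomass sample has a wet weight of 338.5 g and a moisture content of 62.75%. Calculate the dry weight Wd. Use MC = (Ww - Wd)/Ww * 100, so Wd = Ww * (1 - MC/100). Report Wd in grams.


Wd = Ww * (1 - MC/100)
= 338.5 * (1 - 62.75/100)
= 126.0913 g

126.0913 g


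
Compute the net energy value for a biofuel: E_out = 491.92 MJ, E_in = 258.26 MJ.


NEV = E_out - E_in
= 491.92 - 258.26
= 233.6600 MJ

233.6600 MJ


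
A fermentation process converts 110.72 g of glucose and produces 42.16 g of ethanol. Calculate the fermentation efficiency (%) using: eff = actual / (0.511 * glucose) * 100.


Fermentation efficiency = (actual / (0.511 * glucose)) * 100
= (42.16 / (0.511 * 110.72)) * 100
= 74.5167%

74.5167%


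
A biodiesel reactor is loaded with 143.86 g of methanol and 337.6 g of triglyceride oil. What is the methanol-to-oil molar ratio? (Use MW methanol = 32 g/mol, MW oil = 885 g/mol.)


Molar ratio = n_MeOH / n_oil = (MeOH/32) / (oil/885) = (MeOH * 885) / (32 * oil)
= (143.86 * 885) / (32 * 337.6)
= 11.7850

11.7850


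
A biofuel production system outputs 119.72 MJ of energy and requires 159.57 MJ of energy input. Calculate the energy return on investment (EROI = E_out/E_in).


EROI = E_out / E_in
= 119.72 / 159.57
= 0.7503

0.7503


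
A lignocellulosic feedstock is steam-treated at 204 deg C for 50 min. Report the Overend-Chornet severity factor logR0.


logR0 = log10(t * exp((T - 100) / 14.75))
= log10(50 * exp((204 - 100) / 14.75))
= 4.7611

4.7611


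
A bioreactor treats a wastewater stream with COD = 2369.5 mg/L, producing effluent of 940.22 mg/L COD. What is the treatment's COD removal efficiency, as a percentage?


eta = (COD_in - COD_out) / COD_in * 100
= (2369.5 - 940.22) / 2369.5 * 100
= 60.3199%

60.3199%


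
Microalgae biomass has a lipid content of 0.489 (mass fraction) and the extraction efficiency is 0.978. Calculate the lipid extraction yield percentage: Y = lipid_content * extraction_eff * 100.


Y = lipid_content * extraction_eff * 100
= 0.489 * 0.978 * 100
= 47.8242%

47.8242%


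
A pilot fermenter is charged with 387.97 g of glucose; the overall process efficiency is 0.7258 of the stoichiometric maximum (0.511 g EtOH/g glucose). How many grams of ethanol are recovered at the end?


Actual ethanol: m = 0.511 * 387.97 * 0.7258
m = 143.8918 g

143.8918 g


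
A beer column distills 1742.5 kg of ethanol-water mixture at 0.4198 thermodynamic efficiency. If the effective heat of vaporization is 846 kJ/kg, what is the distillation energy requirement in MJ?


E = m * 846 / (eta * 1000)
= 1742.5 * 846 / (0.4198 * 1000)
= 3511.5650 MJ

3511.5650 MJ


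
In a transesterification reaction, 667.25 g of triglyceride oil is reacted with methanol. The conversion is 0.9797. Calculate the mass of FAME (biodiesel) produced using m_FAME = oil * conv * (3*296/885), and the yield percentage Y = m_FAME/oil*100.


m_FAME = oil * conv * (3 * 296 / 885) = oil * conv * (888/885)
= 667.25 * 0.9797 * 888 / 885
= 655.9208 g
Y = m_FAME / oil * 100 = conv * (888/885) * 100
= 0.9797 * 888 / 885 * 100
= 98.30%

655.9208 g FAME; Y = 98.30%


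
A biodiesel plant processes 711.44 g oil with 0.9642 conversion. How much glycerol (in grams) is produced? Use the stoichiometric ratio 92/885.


glycerol = oil * conv * (92/885)
= 711.44 * 0.9642 * 92 / 885
= 71.3099 g

71.3099 g


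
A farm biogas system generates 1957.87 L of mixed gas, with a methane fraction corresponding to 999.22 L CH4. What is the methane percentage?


CH4% = V_CH4 / V_total * 100
= 999.22 / 1957.87 * 100
= 51.0361%

51.0361%


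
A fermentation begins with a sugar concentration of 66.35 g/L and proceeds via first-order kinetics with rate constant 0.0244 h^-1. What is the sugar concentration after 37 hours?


S = S0 * exp(-k * t)
S = 66.35 * exp(-0.0244 * 37)
S = 26.9005 g/L

26.9005 g/L


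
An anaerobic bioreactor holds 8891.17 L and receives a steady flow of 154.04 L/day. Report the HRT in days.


HRT = V / Q
= 8891.17 / 154.04
= 57.7199 days

57.7199 days


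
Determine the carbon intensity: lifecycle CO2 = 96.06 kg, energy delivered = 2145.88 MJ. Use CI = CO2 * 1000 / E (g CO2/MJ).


CI = CO2 * 1000 / E
= 96.06 * 1000 / 2145.88
= 44.7649 g CO2/MJ

44.7649 g CO2/MJ


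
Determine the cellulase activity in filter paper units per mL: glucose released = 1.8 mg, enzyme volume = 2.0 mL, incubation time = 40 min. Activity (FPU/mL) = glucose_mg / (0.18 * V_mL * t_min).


Activity = glucose_mg / (0.18 mg/umol * V_mL * t_min)
= 1.8 / (0.18 * 2.0 * 40)
= 0.1250 FPU/mL

0.1250 FPU/mL


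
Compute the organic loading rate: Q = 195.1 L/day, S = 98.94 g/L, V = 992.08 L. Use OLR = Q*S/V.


OLR = Q * S / V
= 195.1 * 98.94 / 992.08
= 19.4573 g/L/day

19.4573 g/L/day


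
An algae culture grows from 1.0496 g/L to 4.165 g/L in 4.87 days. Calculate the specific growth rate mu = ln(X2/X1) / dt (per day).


mu = ln(X2/X1) / dt
= ln(4.165/1.0496) / 4.87
= 0.2830 per day

0.2830 per day


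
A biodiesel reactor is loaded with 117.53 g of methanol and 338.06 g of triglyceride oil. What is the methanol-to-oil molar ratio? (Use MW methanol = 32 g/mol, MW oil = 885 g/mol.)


Molar ratio = n_MeOH / n_oil = (MeOH/32) / (oil/885) = (MeOH * 885) / (32 * oil)
= (117.53 * 885) / (32 * 338.06)
= 9.6150

9.6150


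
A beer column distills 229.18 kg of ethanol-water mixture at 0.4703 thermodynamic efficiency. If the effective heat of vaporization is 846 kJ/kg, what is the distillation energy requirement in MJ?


E = m * 846 / (eta * 1000)
= 229.18 * 846 / (0.4703 * 1000)
= 412.2609 MJ

412.2609 MJ


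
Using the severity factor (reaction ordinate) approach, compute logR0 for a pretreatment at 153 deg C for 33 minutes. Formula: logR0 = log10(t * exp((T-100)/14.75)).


logR0 = log10(t * exp((T - 100) / 14.75))
= log10(33 * exp((153 - 100) / 14.75))
= 3.0790

3.0790


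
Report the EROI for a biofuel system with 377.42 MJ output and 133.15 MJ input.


EROI = E_out / E_in
= 377.42 / 133.15
= 2.8345

2.8345


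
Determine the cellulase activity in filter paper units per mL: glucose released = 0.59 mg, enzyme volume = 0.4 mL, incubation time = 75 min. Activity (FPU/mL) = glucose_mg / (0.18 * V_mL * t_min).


Activity = glucose_mg / (0.18 mg/umol * V_mL * t_min)
= 0.59 / (0.18 * 0.4 * 75)
= 0.1093 FPU/mL

0.1093 FPU/mL


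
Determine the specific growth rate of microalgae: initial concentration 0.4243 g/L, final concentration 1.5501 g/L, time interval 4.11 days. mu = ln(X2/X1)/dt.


mu = ln(X2/X1) / dt
= ln(1.5501/0.4243) / 4.11
= 0.3152 per day

0.3152 per day


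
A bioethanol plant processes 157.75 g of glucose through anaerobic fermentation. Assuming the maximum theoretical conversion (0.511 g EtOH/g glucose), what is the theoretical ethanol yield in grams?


Theoretical ethanol yield: m_EtOH = 0.511 * m_glucose
m_EtOH = 0.511 * 157.75 = 80.6103 g

80.6103 g


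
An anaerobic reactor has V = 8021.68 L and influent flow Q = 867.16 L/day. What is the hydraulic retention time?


HRT = V / Q
= 8021.68 / 867.16
= 9.2505 days

9.2505 days


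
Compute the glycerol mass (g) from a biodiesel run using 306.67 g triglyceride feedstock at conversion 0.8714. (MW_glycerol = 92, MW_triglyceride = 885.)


glycerol = oil * conv * (92/885)
= 306.67 * 0.8714 * 92 / 885
= 27.7801 g

27.7801 g


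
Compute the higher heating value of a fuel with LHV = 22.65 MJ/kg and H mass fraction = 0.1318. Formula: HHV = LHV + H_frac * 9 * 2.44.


HHV = LHV + H_frac * 9 * 2.44
= 22.65 + 0.1318 * 9 * 2.44
= 25.5443 MJ/kg

25.5443 MJ/kg


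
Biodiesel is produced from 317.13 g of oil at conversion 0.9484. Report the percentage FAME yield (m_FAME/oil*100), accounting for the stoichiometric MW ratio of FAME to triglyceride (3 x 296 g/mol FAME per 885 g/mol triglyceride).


m_FAME = oil * conv * (3 * 296 / 885) = oil * conv * (888/885)
= 317.13 * 0.9484 * 888 / 885
= 301.7856 g
Y = m_FAME / oil * 100 = conv * (888/885) * 100
= 0.9484 * 888 / 885 * 100
= 95.16%

95.16%


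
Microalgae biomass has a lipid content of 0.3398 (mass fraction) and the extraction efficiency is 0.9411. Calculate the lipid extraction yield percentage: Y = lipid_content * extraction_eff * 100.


Y = lipid_content * extraction_eff * 100
= 0.3398 * 0.9411 * 100
= 31.9786%

31.9786%


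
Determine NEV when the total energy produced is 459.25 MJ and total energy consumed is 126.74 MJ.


NEV = E_out - E_in
= 459.25 - 126.74
= 332.5100 MJ

332.5100 MJ


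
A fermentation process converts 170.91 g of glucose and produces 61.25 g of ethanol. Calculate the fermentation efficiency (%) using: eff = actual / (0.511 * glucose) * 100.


Fermentation efficiency = (actual / (0.511 * glucose)) * 100
= (61.25 / (0.511 * 170.91)) * 100
= 70.1322%

70.1322%


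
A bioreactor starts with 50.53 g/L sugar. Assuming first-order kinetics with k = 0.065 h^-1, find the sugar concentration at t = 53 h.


S = S0 * exp(-k * t)
S = 50.53 * exp(-0.065 * 53)
S = 1.6121 g/L

1.6121 g/L


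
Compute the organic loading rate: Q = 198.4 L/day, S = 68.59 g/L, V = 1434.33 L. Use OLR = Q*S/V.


OLR = Q * S / V
= 198.4 * 68.59 / 1434.33
= 9.4875 g/L/day

9.4875 g/L/day


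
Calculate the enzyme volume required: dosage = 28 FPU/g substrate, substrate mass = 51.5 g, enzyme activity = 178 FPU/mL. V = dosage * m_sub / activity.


V = dosage * m_sub / activity
V = 28 * 51.5 / 178
V = 8.1011 mL

8.1011 mL


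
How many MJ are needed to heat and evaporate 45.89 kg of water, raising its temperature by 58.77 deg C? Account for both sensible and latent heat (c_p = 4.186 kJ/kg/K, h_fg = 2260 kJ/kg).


E = m_water * (4.186 * dT + 2260) / 1000
= 45.89 * (4.186 * 58.77 + 2260) / 1000
= 115.0009 MJ

115.0009 MJ


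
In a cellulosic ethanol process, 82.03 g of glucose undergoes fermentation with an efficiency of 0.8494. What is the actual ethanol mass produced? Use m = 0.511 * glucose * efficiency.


Actual ethanol: m = 0.511 * 82.03 * 0.8494
m = 35.6046 g

35.6046 g


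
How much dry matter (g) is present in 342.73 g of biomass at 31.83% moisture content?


Wd = Ww * (1 - MC/100)
= 342.73 * (1 - 31.83/100)
= 233.6390 g

233.6390 g


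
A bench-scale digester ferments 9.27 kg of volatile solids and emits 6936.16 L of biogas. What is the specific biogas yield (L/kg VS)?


Y = V / VS
= 6936.16 / 9.27
= 748.2373 L/kg VS

748.2373 L/kg VS


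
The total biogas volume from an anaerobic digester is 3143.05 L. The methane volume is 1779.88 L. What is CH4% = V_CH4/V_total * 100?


CH4% = V_CH4 / V_total * 100
= 1779.88 / 3143.05 * 100
= 56.6291%

56.6291%


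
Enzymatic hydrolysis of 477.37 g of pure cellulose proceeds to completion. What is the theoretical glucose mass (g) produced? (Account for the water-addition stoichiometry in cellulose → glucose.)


glucose = cellulose * 180/162
= 477.37 * 180/162
= 530.4111 g

530.4111 g


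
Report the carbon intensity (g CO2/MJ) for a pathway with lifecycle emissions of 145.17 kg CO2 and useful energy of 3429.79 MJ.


CI = CO2 * 1000 / E
= 145.17 * 1000 / 3429.79
= 42.3262 g CO2/MJ

42.3262 g CO2/MJ


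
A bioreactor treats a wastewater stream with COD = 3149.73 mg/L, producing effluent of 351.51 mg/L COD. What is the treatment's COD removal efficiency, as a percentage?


eta = (COD_in - COD_out) / COD_in * 100
= (3149.73 - 351.51) / 3149.73 * 100
= 88.8400%

88.8400%


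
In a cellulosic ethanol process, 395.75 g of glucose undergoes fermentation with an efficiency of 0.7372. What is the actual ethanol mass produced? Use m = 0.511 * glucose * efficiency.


Actual ethanol: m = 0.511 * 395.75 * 0.7372
m = 149.0827 g

149.0827 g


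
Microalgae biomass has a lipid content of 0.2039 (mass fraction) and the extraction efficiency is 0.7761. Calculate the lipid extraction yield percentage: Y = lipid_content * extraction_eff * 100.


Y = lipid_content * extraction_eff * 100
= 0.2039 * 0.7761 * 100
= 15.8247%

15.8247%


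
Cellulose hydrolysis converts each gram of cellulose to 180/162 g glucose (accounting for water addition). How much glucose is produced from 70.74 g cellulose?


glucose = cellulose * 180/162
= 70.74 * 180/162
= 78.6000 g

78.6000 g


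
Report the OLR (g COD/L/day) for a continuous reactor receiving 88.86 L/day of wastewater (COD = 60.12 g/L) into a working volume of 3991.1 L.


OLR = Q * S / V
= 88.86 * 60.12 / 3991.1
= 1.3385 g/L/day

1.3385 g/L/day


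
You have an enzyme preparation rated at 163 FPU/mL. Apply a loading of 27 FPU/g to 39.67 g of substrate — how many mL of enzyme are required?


V = dosage * m_sub / activity
V = 27 * 39.67 / 163
V = 6.5711 mL

6.5711 mL


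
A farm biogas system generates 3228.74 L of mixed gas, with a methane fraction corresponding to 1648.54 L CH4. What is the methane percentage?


CH4% = V_CH4 / V_total * 100
= 1648.54 / 3228.74 * 100
= 51.0583%

51.0583%


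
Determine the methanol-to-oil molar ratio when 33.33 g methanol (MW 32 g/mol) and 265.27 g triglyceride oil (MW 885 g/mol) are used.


Molar ratio = n_MeOH / n_oil = (MeOH/32) / (oil/885) = (MeOH * 885) / (32 * oil)
= (33.33 * 885) / (32 * 265.27)
= 3.4749

3.4749


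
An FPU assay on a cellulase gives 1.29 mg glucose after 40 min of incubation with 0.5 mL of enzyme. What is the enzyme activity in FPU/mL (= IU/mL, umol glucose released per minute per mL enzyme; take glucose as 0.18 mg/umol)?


Activity = glucose_mg / (0.18 mg/umol * V_mL * t_min)
= 1.29 / (0.18 * 0.5 * 40)
= 0.3583 FPU/mL

0.3583 FPU/mL


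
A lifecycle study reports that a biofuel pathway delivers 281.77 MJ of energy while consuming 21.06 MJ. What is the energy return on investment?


EROI = E_out / E_in
= 281.77 / 21.06
= 13.3794

13.3794


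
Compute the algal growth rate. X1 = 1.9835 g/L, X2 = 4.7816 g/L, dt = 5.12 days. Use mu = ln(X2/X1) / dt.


mu = ln(X2/X1) / dt
= ln(4.7816/1.9835) / 5.12
= 0.1719 per day

0.1719 per day


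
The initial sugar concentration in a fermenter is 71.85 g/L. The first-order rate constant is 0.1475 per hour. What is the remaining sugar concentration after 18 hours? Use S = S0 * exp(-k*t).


S = S0 * exp(-k * t)
S = 71.85 * exp(-0.1475 * 18)
S = 5.0510 g/L

5.0510 g/L


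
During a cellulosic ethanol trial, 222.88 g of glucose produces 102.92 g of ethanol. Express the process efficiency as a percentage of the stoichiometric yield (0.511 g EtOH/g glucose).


Fermentation efficiency = (actual / (0.511 * glucose)) * 100
= (102.92 / (0.511 * 222.88)) * 100
= 90.3666%

90.3666%


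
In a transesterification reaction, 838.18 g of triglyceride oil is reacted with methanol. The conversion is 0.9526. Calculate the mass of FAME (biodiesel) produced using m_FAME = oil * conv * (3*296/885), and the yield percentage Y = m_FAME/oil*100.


m_FAME = oil * conv * (3 * 296 / 885) = oil * conv * (888/885)
= 838.18 * 0.9526 * 888 / 885
= 801.1569 g
Y = m_FAME / oil * 100 = conv * (888/885) * 100
= 0.9526 * 888 / 885 * 100
= 95.58%

801.1569 g FAME; Y = 95.58%


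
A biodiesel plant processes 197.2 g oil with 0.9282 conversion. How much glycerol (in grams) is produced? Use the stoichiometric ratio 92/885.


glycerol = oil * conv * (92/885)
= 197.2 * 0.9282 * 92 / 885
= 19.0280 g

19.0280 g


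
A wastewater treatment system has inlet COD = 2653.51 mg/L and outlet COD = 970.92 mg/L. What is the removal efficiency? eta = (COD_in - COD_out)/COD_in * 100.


eta = (COD_in - COD_out) / COD_in * 100
= (2653.51 - 970.92) / 2653.51 * 100
= 63.4100%

63.4100%


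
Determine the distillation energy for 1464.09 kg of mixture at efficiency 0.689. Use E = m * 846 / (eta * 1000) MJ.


E = m * 846 / (eta * 1000)
= 1464.09 * 846 / (0.689 * 1000)
= 1797.7070 MJ

1797.7070 MJ


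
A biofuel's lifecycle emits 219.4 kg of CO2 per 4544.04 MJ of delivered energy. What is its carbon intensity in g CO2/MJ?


CI = CO2 * 1000 / E
= 219.4 * 1000 / 4544.04
= 48.2830 g CO2/MJ

48.2830 g CO2/MJ


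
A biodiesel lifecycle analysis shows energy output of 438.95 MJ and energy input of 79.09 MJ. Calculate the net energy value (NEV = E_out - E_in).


NEV = E_out - E_in
= 438.95 - 79.09
= 359.8600 MJ

359.8600 MJ


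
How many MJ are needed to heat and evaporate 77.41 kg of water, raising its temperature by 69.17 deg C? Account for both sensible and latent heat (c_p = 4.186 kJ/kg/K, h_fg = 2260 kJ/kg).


E = m_water * (4.186 * dT + 2260) / 1000
= 77.41 * (4.186 * 69.17 + 2260) / 1000
= 197.3603 MJ

197.3603 MJ


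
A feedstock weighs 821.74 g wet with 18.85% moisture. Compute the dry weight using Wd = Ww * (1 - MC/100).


Wd = Ww * (1 - MC/100)
= 821.74 * (1 - 18.85/100)
= 666.8420 g

666.8420 g


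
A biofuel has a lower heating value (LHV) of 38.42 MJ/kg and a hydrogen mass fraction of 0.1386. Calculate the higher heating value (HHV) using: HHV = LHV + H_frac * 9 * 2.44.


HHV = LHV + H_frac * 9 * 2.44
= 38.42 + 0.1386 * 9 * 2.44
= 41.4637 MJ/kg

41.4637 MJ/kg


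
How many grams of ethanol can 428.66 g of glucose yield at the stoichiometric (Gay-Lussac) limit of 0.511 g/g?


Theoretical ethanol yield: m_EtOH = 0.511 * m_glucose
m_EtOH = 0.511 * 428.66 = 219.0453 g

219.0453 g


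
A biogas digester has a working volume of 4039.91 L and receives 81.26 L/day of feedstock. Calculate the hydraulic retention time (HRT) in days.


HRT = V / Q
= 4039.91 / 81.26
= 49.7159 days

49.7159 days
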